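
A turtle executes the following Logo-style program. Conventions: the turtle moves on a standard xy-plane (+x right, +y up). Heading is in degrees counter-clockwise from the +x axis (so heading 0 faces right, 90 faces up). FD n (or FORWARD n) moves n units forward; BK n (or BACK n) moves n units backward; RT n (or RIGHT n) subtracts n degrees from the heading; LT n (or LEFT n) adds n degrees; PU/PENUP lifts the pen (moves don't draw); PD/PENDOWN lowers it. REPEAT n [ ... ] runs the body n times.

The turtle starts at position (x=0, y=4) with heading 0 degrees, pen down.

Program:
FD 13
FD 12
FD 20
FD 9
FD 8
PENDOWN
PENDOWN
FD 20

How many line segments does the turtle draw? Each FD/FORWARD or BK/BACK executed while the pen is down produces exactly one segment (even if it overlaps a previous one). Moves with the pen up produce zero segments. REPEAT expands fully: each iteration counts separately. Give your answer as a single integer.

Executing turtle program step by step:
Start: pos=(0,4), heading=0, pen down
FD 13: (0,4) -> (13,4) [heading=0, draw]
FD 12: (13,4) -> (25,4) [heading=0, draw]
FD 20: (25,4) -> (45,4) [heading=0, draw]
FD 9: (45,4) -> (54,4) [heading=0, draw]
FD 8: (54,4) -> (62,4) [heading=0, draw]
PD: pen down
PD: pen down
FD 20: (62,4) -> (82,4) [heading=0, draw]
Final: pos=(82,4), heading=0, 6 segment(s) drawn
Segments drawn: 6

Answer: 6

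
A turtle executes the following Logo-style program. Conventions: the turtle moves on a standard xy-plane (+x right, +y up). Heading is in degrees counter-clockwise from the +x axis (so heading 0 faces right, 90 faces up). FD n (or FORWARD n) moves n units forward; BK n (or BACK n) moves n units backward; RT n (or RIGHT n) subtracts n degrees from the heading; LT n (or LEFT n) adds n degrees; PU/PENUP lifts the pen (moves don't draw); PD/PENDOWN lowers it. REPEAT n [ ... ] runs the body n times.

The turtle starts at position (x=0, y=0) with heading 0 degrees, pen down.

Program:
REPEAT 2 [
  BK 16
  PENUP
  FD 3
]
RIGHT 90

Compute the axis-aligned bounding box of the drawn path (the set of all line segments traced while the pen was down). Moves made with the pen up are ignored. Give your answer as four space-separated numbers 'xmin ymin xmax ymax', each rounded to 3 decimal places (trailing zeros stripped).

Executing turtle program step by step:
Start: pos=(0,0), heading=0, pen down
REPEAT 2 [
  -- iteration 1/2 --
  BK 16: (0,0) -> (-16,0) [heading=0, draw]
  PU: pen up
  FD 3: (-16,0) -> (-13,0) [heading=0, move]
  -- iteration 2/2 --
  BK 16: (-13,0) -> (-29,0) [heading=0, move]
  PU: pen up
  FD 3: (-29,0) -> (-26,0) [heading=0, move]
]
RT 90: heading 0 -> 270
Final: pos=(-26,0), heading=270, 1 segment(s) drawn

Segment endpoints: x in {-16, 0}, y in {0}
xmin=-16, ymin=0, xmax=0, ymax=0

Answer: -16 0 0 0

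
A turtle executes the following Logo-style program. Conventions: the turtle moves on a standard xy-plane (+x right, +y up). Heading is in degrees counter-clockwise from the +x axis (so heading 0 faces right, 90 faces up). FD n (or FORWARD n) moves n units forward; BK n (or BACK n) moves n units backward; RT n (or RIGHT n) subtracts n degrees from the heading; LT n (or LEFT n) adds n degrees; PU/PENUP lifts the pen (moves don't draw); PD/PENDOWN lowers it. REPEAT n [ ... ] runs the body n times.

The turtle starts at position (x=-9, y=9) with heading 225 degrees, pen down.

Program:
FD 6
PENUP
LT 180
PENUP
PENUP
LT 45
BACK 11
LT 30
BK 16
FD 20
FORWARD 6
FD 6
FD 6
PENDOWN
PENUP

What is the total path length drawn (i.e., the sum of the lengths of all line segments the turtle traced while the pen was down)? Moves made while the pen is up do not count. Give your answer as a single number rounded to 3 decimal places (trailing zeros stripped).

Executing turtle program step by step:
Start: pos=(-9,9), heading=225, pen down
FD 6: (-9,9) -> (-13.243,4.757) [heading=225, draw]
PU: pen up
LT 180: heading 225 -> 45
PU: pen up
PU: pen up
LT 45: heading 45 -> 90
BK 11: (-13.243,4.757) -> (-13.243,-6.243) [heading=90, move]
LT 30: heading 90 -> 120
BK 16: (-13.243,-6.243) -> (-5.243,-20.099) [heading=120, move]
FD 20: (-5.243,-20.099) -> (-15.243,-2.779) [heading=120, move]
FD 6: (-15.243,-2.779) -> (-18.243,2.418) [heading=120, move]
FD 6: (-18.243,2.418) -> (-21.243,7.614) [heading=120, move]
FD 6: (-21.243,7.614) -> (-24.243,12.81) [heading=120, move]
PD: pen down
PU: pen up
Final: pos=(-24.243,12.81), heading=120, 1 segment(s) drawn

Segment lengths:
  seg 1: (-9,9) -> (-13.243,4.757), length = 6
Total = 6

Answer: 6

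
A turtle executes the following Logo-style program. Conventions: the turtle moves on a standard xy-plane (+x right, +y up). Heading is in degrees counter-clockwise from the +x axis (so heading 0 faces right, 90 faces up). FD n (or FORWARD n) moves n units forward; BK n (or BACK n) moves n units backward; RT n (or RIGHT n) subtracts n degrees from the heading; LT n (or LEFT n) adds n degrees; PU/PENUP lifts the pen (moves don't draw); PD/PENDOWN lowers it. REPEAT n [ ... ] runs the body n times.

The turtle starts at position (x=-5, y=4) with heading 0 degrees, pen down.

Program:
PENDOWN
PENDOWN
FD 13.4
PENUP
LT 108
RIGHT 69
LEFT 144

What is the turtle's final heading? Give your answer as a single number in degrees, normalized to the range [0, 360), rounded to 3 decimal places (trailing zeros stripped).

Executing turtle program step by step:
Start: pos=(-5,4), heading=0, pen down
PD: pen down
PD: pen down
FD 13.4: (-5,4) -> (8.4,4) [heading=0, draw]
PU: pen up
LT 108: heading 0 -> 108
RT 69: heading 108 -> 39
LT 144: heading 39 -> 183
Final: pos=(8.4,4), heading=183, 1 segment(s) drawn

Answer: 183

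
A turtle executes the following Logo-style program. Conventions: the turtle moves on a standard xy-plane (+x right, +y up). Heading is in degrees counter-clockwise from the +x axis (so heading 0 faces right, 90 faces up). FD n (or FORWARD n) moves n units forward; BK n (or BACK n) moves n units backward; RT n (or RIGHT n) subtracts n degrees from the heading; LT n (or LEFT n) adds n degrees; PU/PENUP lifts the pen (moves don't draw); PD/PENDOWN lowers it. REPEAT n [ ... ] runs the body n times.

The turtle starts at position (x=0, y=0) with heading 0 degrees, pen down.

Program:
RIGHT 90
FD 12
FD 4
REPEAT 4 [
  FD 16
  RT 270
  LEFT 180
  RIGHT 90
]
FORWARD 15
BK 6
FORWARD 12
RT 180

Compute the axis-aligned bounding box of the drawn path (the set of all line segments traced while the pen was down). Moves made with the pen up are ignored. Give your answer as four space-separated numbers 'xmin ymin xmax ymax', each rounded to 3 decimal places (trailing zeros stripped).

Executing turtle program step by step:
Start: pos=(0,0), heading=0, pen down
RT 90: heading 0 -> 270
FD 12: (0,0) -> (0,-12) [heading=270, draw]
FD 4: (0,-12) -> (0,-16) [heading=270, draw]
REPEAT 4 [
  -- iteration 1/4 --
  FD 16: (0,-16) -> (0,-32) [heading=270, draw]
  RT 270: heading 270 -> 0
  LT 180: heading 0 -> 180
  RT 90: heading 180 -> 90
  -- iteration 2/4 --
  FD 16: (0,-32) -> (0,-16) [heading=90, draw]
  RT 270: heading 90 -> 180
  LT 180: heading 180 -> 0
  RT 90: heading 0 -> 270
  -- iteration 3/4 --
  FD 16: (0,-16) -> (0,-32) [heading=270, draw]
  RT 270: heading 270 -> 0
  LT 180: heading 0 -> 180
  RT 90: heading 180 -> 90
  -- iteration 4/4 --
  FD 16: (0,-32) -> (0,-16) [heading=90, draw]
  RT 270: heading 90 -> 180
  LT 180: heading 180 -> 0
  RT 90: heading 0 -> 270
]
FD 15: (0,-16) -> (0,-31) [heading=270, draw]
BK 6: (0,-31) -> (0,-25) [heading=270, draw]
FD 12: (0,-25) -> (0,-37) [heading=270, draw]
RT 180: heading 270 -> 90
Final: pos=(0,-37), heading=90, 9 segment(s) drawn

Segment endpoints: x in {0, 0, 0, 0, 0, 0, 0, 0, 0, 0}, y in {-37, -32, -31, -25, -16, -12, 0}
xmin=0, ymin=-37, xmax=0, ymax=0

Answer: 0 -37 0 0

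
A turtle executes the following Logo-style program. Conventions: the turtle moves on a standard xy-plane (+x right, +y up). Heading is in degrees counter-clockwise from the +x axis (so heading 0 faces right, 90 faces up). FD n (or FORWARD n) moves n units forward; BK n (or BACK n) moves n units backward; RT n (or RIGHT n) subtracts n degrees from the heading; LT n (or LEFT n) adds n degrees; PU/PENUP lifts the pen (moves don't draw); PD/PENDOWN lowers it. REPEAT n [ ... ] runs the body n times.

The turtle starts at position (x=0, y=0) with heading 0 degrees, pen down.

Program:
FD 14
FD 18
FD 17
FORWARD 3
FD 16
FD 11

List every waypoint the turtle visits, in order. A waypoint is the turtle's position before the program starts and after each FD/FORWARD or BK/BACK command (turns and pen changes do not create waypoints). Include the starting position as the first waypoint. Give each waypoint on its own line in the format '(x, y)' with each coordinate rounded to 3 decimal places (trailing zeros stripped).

Executing turtle program step by step:
Start: pos=(0,0), heading=0, pen down
FD 14: (0,0) -> (14,0) [heading=0, draw]
FD 18: (14,0) -> (32,0) [heading=0, draw]
FD 17: (32,0) -> (49,0) [heading=0, draw]
FD 3: (49,0) -> (52,0) [heading=0, draw]
FD 16: (52,0) -> (68,0) [heading=0, draw]
FD 11: (68,0) -> (79,0) [heading=0, draw]
Final: pos=(79,0), heading=0, 6 segment(s) drawn
Waypoints (7 total):
(0, 0)
(14, 0)
(32, 0)
(49, 0)
(52, 0)
(68, 0)
(79, 0)

Answer: (0, 0)
(14, 0)
(32, 0)
(49, 0)
(52, 0)
(68, 0)
(79, 0)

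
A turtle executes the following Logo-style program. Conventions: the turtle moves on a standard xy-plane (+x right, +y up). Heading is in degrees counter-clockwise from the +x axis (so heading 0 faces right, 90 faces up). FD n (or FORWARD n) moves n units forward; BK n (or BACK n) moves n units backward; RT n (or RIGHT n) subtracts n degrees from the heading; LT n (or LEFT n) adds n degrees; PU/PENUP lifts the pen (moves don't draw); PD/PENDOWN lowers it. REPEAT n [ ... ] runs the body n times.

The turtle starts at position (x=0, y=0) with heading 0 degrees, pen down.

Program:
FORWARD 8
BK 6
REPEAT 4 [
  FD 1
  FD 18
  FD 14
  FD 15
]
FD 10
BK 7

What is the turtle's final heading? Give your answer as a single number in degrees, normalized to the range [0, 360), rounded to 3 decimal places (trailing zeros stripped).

Answer: 0

Derivation:
Executing turtle program step by step:
Start: pos=(0,0), heading=0, pen down
FD 8: (0,0) -> (8,0) [heading=0, draw]
BK 6: (8,0) -> (2,0) [heading=0, draw]
REPEAT 4 [
  -- iteration 1/4 --
  FD 1: (2,0) -> (3,0) [heading=0, draw]
  FD 18: (3,0) -> (21,0) [heading=0, draw]
  FD 14: (21,0) -> (35,0) [heading=0, draw]
  FD 15: (35,0) -> (50,0) [heading=0, draw]
  -- iteration 2/4 --
  FD 1: (50,0) -> (51,0) [heading=0, draw]
  FD 18: (51,0) -> (69,0) [heading=0, draw]
  FD 14: (69,0) -> (83,0) [heading=0, draw]
  FD 15: (83,0) -> (98,0) [heading=0, draw]
  -- iteration 3/4 --
  FD 1: (98,0) -> (99,0) [heading=0, draw]
  FD 18: (99,0) -> (117,0) [heading=0, draw]
  FD 14: (117,0) -> (131,0) [heading=0, draw]
  FD 15: (131,0) -> (146,0) [heading=0, draw]
  -- iteration 4/4 --
  FD 1: (146,0) -> (147,0) [heading=0, draw]
  FD 18: (147,0) -> (165,0) [heading=0, draw]
  FD 14: (165,0) -> (179,0) [heading=0, draw]
  FD 15: (179,0) -> (194,0) [heading=0, draw]
]
FD 10: (194,0) -> (204,0) [heading=0, draw]
BK 7: (204,0) -> (197,0) [heading=0, draw]
Final: pos=(197,0), heading=0, 20 segment(s) drawn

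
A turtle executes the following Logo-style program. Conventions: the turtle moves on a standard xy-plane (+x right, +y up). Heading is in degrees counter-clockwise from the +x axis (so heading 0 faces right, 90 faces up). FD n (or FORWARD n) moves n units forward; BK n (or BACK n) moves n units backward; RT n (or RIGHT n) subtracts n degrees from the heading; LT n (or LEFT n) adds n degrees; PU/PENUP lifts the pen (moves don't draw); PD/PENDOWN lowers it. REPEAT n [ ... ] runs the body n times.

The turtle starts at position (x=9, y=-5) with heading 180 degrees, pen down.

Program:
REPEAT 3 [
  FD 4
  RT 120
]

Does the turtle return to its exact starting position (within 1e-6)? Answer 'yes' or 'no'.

Executing turtle program step by step:
Start: pos=(9,-5), heading=180, pen down
REPEAT 3 [
  -- iteration 1/3 --
  FD 4: (9,-5) -> (5,-5) [heading=180, draw]
  RT 120: heading 180 -> 60
  -- iteration 2/3 --
  FD 4: (5,-5) -> (7,-1.536) [heading=60, draw]
  RT 120: heading 60 -> 300
  -- iteration 3/3 --
  FD 4: (7,-1.536) -> (9,-5) [heading=300, draw]
  RT 120: heading 300 -> 180
]
Final: pos=(9,-5), heading=180, 3 segment(s) drawn

Start position: (9, -5)
Final position: (9, -5)
Distance = 0; < 1e-6 -> CLOSED

Answer: yes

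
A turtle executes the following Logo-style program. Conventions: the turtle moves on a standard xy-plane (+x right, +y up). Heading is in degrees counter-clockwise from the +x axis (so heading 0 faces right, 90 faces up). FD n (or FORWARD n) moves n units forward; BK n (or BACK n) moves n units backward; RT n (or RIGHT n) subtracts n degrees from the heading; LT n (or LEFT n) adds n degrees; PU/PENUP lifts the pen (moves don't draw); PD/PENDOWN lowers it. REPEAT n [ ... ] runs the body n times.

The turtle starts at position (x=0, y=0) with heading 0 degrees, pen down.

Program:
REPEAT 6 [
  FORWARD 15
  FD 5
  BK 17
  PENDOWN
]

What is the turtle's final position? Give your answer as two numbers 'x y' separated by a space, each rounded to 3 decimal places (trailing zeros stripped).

Executing turtle program step by step:
Start: pos=(0,0), heading=0, pen down
REPEAT 6 [
  -- iteration 1/6 --
  FD 15: (0,0) -> (15,0) [heading=0, draw]
  FD 5: (15,0) -> (20,0) [heading=0, draw]
  BK 17: (20,0) -> (3,0) [heading=0, draw]
  PD: pen down
  -- iteration 2/6 --
  FD 15: (3,0) -> (18,0) [heading=0, draw]
  FD 5: (18,0) -> (23,0) [heading=0, draw]
  BK 17: (23,0) -> (6,0) [heading=0, draw]
  PD: pen down
  -- iteration 3/6 --
  FD 15: (6,0) -> (21,0) [heading=0, draw]
  FD 5: (21,0) -> (26,0) [heading=0, draw]
  BK 17: (26,0) -> (9,0) [heading=0, draw]
  PD: pen down
  -- iteration 4/6 --
  FD 15: (9,0) -> (24,0) [heading=0, draw]
  FD 5: (24,0) -> (29,0) [heading=0, draw]
  BK 17: (29,0) -> (12,0) [heading=0, draw]
  PD: pen down
  -- iteration 5/6 --
  FD 15: (12,0) -> (27,0) [heading=0, draw]
  FD 5: (27,0) -> (32,0) [heading=0, draw]
  BK 17: (32,0) -> (15,0) [heading=0, draw]
  PD: pen down
  -- iteration 6/6 --
  FD 15: (15,0) -> (30,0) [heading=0, draw]
  FD 5: (30,0) -> (35,0) [heading=0, draw]
  BK 17: (35,0) -> (18,0) [heading=0, draw]
  PD: pen down
]
Final: pos=(18,0), heading=0, 18 segment(s) drawn

Answer: 18 0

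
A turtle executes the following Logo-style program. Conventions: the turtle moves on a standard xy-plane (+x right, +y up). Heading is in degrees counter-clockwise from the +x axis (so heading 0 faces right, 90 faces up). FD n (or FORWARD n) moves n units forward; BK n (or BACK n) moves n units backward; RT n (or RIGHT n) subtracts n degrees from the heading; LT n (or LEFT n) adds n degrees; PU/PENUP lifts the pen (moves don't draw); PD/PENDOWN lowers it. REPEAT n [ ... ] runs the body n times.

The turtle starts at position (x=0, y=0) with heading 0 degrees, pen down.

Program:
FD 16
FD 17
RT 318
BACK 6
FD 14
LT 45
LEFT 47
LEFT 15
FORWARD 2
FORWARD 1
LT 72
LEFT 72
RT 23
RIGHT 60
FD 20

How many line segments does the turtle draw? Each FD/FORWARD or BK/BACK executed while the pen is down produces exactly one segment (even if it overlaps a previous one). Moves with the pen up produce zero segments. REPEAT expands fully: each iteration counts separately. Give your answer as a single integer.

Answer: 7

Derivation:
Executing turtle program step by step:
Start: pos=(0,0), heading=0, pen down
FD 16: (0,0) -> (16,0) [heading=0, draw]
FD 17: (16,0) -> (33,0) [heading=0, draw]
RT 318: heading 0 -> 42
BK 6: (33,0) -> (28.541,-4.015) [heading=42, draw]
FD 14: (28.541,-4.015) -> (38.945,5.353) [heading=42, draw]
LT 45: heading 42 -> 87
LT 47: heading 87 -> 134
LT 15: heading 134 -> 149
FD 2: (38.945,5.353) -> (37.231,6.383) [heading=149, draw]
FD 1: (37.231,6.383) -> (36.374,6.898) [heading=149, draw]
LT 72: heading 149 -> 221
LT 72: heading 221 -> 293
RT 23: heading 293 -> 270
RT 60: heading 270 -> 210
FD 20: (36.374,6.898) -> (19.053,-3.102) [heading=210, draw]
Final: pos=(19.053,-3.102), heading=210, 7 segment(s) drawn
Segments drawn: 7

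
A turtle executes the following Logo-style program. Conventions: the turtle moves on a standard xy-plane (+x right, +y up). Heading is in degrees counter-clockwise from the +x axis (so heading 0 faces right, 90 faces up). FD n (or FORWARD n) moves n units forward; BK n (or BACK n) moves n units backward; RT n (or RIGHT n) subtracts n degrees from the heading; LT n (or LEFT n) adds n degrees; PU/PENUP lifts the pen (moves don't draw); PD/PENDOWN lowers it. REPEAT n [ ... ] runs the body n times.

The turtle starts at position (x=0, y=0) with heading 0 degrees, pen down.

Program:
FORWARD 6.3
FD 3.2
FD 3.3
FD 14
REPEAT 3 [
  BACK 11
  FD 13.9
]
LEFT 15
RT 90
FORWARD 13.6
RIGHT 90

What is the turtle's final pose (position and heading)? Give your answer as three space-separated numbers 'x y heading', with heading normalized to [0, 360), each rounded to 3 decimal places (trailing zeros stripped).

Answer: 39.02 -13.137 195

Derivation:
Executing turtle program step by step:
Start: pos=(0,0), heading=0, pen down
FD 6.3: (0,0) -> (6.3,0) [heading=0, draw]
FD 3.2: (6.3,0) -> (9.5,0) [heading=0, draw]
FD 3.3: (9.5,0) -> (12.8,0) [heading=0, draw]
FD 14: (12.8,0) -> (26.8,0) [heading=0, draw]
REPEAT 3 [
  -- iteration 1/3 --
  BK 11: (26.8,0) -> (15.8,0) [heading=0, draw]
  FD 13.9: (15.8,0) -> (29.7,0) [heading=0, draw]
  -- iteration 2/3 --
  BK 11: (29.7,0) -> (18.7,0) [heading=0, draw]
  FD 13.9: (18.7,0) -> (32.6,0) [heading=0, draw]
  -- iteration 3/3 --
  BK 11: (32.6,0) -> (21.6,0) [heading=0, draw]
  FD 13.9: (21.6,0) -> (35.5,0) [heading=0, draw]
]
LT 15: heading 0 -> 15
RT 90: heading 15 -> 285
FD 13.6: (35.5,0) -> (39.02,-13.137) [heading=285, draw]
RT 90: heading 285 -> 195
Final: pos=(39.02,-13.137), heading=195, 11 segment(s) drawn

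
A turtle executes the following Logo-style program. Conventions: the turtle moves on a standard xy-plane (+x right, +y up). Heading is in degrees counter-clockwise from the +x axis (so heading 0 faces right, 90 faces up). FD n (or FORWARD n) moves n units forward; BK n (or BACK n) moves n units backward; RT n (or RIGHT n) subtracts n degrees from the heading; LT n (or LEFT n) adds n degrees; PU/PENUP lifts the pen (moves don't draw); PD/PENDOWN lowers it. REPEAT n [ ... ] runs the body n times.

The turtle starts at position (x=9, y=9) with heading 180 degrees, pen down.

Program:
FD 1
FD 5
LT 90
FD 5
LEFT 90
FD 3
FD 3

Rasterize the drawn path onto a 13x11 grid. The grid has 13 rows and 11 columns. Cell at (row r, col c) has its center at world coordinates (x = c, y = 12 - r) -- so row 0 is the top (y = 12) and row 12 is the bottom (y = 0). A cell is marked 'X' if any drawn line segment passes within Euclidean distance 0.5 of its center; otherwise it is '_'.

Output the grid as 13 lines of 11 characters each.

Answer: ___________
___________
___________
___XXXXXXX_
___X_______
___X_______
___X_______
___X_______
___XXXXXXX_
___________
___________
___________
___________

Derivation:
Segment 0: (9,9) -> (8,9)
Segment 1: (8,9) -> (3,9)
Segment 2: (3,9) -> (3,4)
Segment 3: (3,4) -> (6,4)
Segment 4: (6,4) -> (9,4)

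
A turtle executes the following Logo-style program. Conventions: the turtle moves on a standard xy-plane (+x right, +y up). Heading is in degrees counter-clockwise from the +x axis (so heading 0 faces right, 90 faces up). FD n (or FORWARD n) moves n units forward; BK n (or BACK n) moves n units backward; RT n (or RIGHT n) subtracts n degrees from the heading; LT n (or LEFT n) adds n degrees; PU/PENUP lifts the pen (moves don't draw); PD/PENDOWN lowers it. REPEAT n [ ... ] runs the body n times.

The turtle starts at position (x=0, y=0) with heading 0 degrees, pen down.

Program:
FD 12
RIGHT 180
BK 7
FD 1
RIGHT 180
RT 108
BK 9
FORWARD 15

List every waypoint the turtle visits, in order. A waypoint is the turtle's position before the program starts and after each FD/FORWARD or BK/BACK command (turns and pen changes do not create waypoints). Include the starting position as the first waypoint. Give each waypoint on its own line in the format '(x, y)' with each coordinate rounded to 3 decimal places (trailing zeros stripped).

Executing turtle program step by step:
Start: pos=(0,0), heading=0, pen down
FD 12: (0,0) -> (12,0) [heading=0, draw]
RT 180: heading 0 -> 180
BK 7: (12,0) -> (19,0) [heading=180, draw]
FD 1: (19,0) -> (18,0) [heading=180, draw]
RT 180: heading 180 -> 0
RT 108: heading 0 -> 252
BK 9: (18,0) -> (20.781,8.56) [heading=252, draw]
FD 15: (20.781,8.56) -> (16.146,-5.706) [heading=252, draw]
Final: pos=(16.146,-5.706), heading=252, 5 segment(s) drawn
Waypoints (6 total):
(0, 0)
(12, 0)
(19, 0)
(18, 0)
(20.781, 8.56)
(16.146, -5.706)

Answer: (0, 0)
(12, 0)
(19, 0)
(18, 0)
(20.781, 8.56)
(16.146, -5.706)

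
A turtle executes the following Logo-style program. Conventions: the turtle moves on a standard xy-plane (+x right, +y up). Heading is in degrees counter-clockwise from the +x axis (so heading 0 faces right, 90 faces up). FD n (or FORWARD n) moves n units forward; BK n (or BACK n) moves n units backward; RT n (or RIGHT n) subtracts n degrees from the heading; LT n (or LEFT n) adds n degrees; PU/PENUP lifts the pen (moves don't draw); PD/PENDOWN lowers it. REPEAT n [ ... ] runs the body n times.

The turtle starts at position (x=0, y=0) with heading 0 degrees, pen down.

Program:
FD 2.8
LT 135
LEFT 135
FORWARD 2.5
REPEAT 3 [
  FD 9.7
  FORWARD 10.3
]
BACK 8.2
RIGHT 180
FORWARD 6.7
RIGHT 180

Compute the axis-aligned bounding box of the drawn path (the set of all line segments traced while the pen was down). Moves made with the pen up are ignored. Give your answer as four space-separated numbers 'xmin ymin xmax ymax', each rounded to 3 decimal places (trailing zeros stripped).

Executing turtle program step by step:
Start: pos=(0,0), heading=0, pen down
FD 2.8: (0,0) -> (2.8,0) [heading=0, draw]
LT 135: heading 0 -> 135
LT 135: heading 135 -> 270
FD 2.5: (2.8,0) -> (2.8,-2.5) [heading=270, draw]
REPEAT 3 [
  -- iteration 1/3 --
  FD 9.7: (2.8,-2.5) -> (2.8,-12.2) [heading=270, draw]
  FD 10.3: (2.8,-12.2) -> (2.8,-22.5) [heading=270, draw]
  -- iteration 2/3 --
  FD 9.7: (2.8,-22.5) -> (2.8,-32.2) [heading=270, draw]
  FD 10.3: (2.8,-32.2) -> (2.8,-42.5) [heading=270, draw]
  -- iteration 3/3 --
  FD 9.7: (2.8,-42.5) -> (2.8,-52.2) [heading=270, draw]
  FD 10.3: (2.8,-52.2) -> (2.8,-62.5) [heading=270, draw]
]
BK 8.2: (2.8,-62.5) -> (2.8,-54.3) [heading=270, draw]
RT 180: heading 270 -> 90
FD 6.7: (2.8,-54.3) -> (2.8,-47.6) [heading=90, draw]
RT 180: heading 90 -> 270
Final: pos=(2.8,-47.6), heading=270, 10 segment(s) drawn

Segment endpoints: x in {0, 2.8, 2.8, 2.8, 2.8, 2.8, 2.8, 2.8, 2.8, 2.8}, y in {-62.5, -54.3, -52.2, -47.6, -42.5, -32.2, -22.5, -12.2, -2.5, 0}
xmin=0, ymin=-62.5, xmax=2.8, ymax=0

Answer: 0 -62.5 2.8 0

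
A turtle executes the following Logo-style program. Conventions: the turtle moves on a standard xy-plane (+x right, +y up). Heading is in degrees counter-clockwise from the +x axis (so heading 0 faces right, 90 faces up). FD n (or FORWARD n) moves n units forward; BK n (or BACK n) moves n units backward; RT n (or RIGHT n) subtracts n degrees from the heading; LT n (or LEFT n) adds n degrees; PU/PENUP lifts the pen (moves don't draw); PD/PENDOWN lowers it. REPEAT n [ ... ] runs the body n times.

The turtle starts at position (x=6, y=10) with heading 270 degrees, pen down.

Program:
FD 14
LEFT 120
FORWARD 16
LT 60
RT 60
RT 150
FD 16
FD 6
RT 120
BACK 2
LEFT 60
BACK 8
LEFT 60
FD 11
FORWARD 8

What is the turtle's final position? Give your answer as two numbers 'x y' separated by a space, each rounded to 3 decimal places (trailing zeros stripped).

Answer: 8.356 -33.239

Derivation:
Executing turtle program step by step:
Start: pos=(6,10), heading=270, pen down
FD 14: (6,10) -> (6,-4) [heading=270, draw]
LT 120: heading 270 -> 30
FD 16: (6,-4) -> (19.856,4) [heading=30, draw]
LT 60: heading 30 -> 90
RT 60: heading 90 -> 30
RT 150: heading 30 -> 240
FD 16: (19.856,4) -> (11.856,-9.856) [heading=240, draw]
FD 6: (11.856,-9.856) -> (8.856,-15.053) [heading=240, draw]
RT 120: heading 240 -> 120
BK 2: (8.856,-15.053) -> (9.856,-16.785) [heading=120, draw]
LT 60: heading 120 -> 180
BK 8: (9.856,-16.785) -> (17.856,-16.785) [heading=180, draw]
LT 60: heading 180 -> 240
FD 11: (17.856,-16.785) -> (12.356,-26.311) [heading=240, draw]
FD 8: (12.356,-26.311) -> (8.356,-33.239) [heading=240, draw]
Final: pos=(8.356,-33.239), heading=240, 8 segment(s) drawn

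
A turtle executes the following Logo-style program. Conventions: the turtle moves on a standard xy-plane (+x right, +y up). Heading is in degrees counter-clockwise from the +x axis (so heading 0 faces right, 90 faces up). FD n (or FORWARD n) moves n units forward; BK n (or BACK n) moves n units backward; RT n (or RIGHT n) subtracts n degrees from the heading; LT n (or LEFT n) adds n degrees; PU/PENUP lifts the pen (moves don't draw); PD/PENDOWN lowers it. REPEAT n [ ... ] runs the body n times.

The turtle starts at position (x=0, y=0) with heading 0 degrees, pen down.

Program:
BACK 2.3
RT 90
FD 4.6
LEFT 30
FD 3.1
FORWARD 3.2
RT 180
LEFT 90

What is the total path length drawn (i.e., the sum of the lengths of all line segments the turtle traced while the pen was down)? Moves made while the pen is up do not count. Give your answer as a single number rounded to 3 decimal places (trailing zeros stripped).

Executing turtle program step by step:
Start: pos=(0,0), heading=0, pen down
BK 2.3: (0,0) -> (-2.3,0) [heading=0, draw]
RT 90: heading 0 -> 270
FD 4.6: (-2.3,0) -> (-2.3,-4.6) [heading=270, draw]
LT 30: heading 270 -> 300
FD 3.1: (-2.3,-4.6) -> (-0.75,-7.285) [heading=300, draw]
FD 3.2: (-0.75,-7.285) -> (0.85,-10.056) [heading=300, draw]
RT 180: heading 300 -> 120
LT 90: heading 120 -> 210
Final: pos=(0.85,-10.056), heading=210, 4 segment(s) drawn

Segment lengths:
  seg 1: (0,0) -> (-2.3,0), length = 2.3
  seg 2: (-2.3,0) -> (-2.3,-4.6), length = 4.6
  seg 3: (-2.3,-4.6) -> (-0.75,-7.285), length = 3.1
  seg 4: (-0.75,-7.285) -> (0.85,-10.056), length = 3.2
Total = 13.2

Answer: 13.2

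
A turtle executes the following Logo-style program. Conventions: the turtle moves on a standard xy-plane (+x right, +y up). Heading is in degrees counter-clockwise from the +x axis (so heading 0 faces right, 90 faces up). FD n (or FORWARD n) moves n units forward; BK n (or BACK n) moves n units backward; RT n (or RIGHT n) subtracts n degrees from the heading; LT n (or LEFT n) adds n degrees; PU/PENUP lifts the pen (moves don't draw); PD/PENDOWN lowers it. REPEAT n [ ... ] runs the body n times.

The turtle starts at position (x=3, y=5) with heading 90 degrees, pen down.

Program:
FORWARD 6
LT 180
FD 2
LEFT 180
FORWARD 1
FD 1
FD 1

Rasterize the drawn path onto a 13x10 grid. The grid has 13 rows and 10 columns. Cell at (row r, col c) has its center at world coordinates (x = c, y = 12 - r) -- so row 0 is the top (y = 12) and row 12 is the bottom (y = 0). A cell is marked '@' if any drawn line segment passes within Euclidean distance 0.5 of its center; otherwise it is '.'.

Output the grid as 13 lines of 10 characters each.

Segment 0: (3,5) -> (3,11)
Segment 1: (3,11) -> (3,9)
Segment 2: (3,9) -> (3,10)
Segment 3: (3,10) -> (3,11)
Segment 4: (3,11) -> (3,12)

Answer: ...@......
...@......
...@......
...@......
...@......
...@......
...@......
...@......
..........
..........
..........
..........
..........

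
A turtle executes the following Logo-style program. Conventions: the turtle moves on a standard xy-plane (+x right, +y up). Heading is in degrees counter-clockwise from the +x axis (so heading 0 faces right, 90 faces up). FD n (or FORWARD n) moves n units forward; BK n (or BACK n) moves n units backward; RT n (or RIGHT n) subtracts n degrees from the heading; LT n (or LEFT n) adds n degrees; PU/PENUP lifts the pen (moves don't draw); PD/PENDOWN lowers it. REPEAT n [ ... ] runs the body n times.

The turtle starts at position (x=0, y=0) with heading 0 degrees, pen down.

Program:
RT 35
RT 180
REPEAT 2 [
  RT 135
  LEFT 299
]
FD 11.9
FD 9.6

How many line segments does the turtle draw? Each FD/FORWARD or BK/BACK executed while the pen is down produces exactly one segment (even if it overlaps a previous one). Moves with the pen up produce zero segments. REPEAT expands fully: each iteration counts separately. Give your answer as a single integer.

Answer: 2

Derivation:
Executing turtle program step by step:
Start: pos=(0,0), heading=0, pen down
RT 35: heading 0 -> 325
RT 180: heading 325 -> 145
REPEAT 2 [
  -- iteration 1/2 --
  RT 135: heading 145 -> 10
  LT 299: heading 10 -> 309
  -- iteration 2/2 --
  RT 135: heading 309 -> 174
  LT 299: heading 174 -> 113
]
FD 11.9: (0,0) -> (-4.65,10.954) [heading=113, draw]
FD 9.6: (-4.65,10.954) -> (-8.401,19.791) [heading=113, draw]
Final: pos=(-8.401,19.791), heading=113, 2 segment(s) drawn
Segments drawn: 2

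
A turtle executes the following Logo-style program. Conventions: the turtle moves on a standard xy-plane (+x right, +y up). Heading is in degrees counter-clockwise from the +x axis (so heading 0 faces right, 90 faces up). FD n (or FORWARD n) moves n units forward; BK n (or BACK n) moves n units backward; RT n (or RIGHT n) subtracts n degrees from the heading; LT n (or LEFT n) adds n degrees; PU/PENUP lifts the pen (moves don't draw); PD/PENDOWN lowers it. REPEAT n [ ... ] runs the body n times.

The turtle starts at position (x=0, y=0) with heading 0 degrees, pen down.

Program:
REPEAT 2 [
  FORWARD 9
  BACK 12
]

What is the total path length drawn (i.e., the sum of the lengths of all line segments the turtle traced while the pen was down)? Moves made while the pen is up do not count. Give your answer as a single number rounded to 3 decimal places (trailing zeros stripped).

Executing turtle program step by step:
Start: pos=(0,0), heading=0, pen down
REPEAT 2 [
  -- iteration 1/2 --
  FD 9: (0,0) -> (9,0) [heading=0, draw]
  BK 12: (9,0) -> (-3,0) [heading=0, draw]
  -- iteration 2/2 --
  FD 9: (-3,0) -> (6,0) [heading=0, draw]
  BK 12: (6,0) -> (-6,0) [heading=0, draw]
]
Final: pos=(-6,0), heading=0, 4 segment(s) drawn

Segment lengths:
  seg 1: (0,0) -> (9,0), length = 9
  seg 2: (9,0) -> (-3,0), length = 12
  seg 3: (-3,0) -> (6,0), length = 9
  seg 4: (6,0) -> (-6,0), length = 12
Total = 42

Answer: 42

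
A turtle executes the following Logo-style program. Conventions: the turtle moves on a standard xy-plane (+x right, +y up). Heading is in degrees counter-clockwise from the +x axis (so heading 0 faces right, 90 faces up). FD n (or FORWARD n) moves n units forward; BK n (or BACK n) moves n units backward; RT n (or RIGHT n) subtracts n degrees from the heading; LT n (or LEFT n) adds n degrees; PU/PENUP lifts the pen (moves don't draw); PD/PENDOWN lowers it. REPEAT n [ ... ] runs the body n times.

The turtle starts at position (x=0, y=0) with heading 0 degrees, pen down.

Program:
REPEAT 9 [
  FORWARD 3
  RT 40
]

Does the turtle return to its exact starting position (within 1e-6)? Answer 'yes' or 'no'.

Answer: yes

Derivation:
Executing turtle program step by step:
Start: pos=(0,0), heading=0, pen down
REPEAT 9 [
  -- iteration 1/9 --
  FD 3: (0,0) -> (3,0) [heading=0, draw]
  RT 40: heading 0 -> 320
  -- iteration 2/9 --
  FD 3: (3,0) -> (5.298,-1.928) [heading=320, draw]
  RT 40: heading 320 -> 280
  -- iteration 3/9 --
  FD 3: (5.298,-1.928) -> (5.819,-4.883) [heading=280, draw]
  RT 40: heading 280 -> 240
  -- iteration 4/9 --
  FD 3: (5.819,-4.883) -> (4.319,-7.481) [heading=240, draw]
  RT 40: heading 240 -> 200
  -- iteration 5/9 --
  FD 3: (4.319,-7.481) -> (1.5,-8.507) [heading=200, draw]
  RT 40: heading 200 -> 160
  -- iteration 6/9 --
  FD 3: (1.5,-8.507) -> (-1.319,-7.481) [heading=160, draw]
  RT 40: heading 160 -> 120
  -- iteration 7/9 --
  FD 3: (-1.319,-7.481) -> (-2.819,-4.883) [heading=120, draw]
  RT 40: heading 120 -> 80
  -- iteration 8/9 --
  FD 3: (-2.819,-4.883) -> (-2.298,-1.928) [heading=80, draw]
  RT 40: heading 80 -> 40
  -- iteration 9/9 --
  FD 3: (-2.298,-1.928) -> (0,0) [heading=40, draw]
  RT 40: heading 40 -> 0
]
Final: pos=(0,0), heading=0, 9 segment(s) drawn

Start position: (0, 0)
Final position: (0, 0)
Distance = 0; < 1e-6 -> CLOSED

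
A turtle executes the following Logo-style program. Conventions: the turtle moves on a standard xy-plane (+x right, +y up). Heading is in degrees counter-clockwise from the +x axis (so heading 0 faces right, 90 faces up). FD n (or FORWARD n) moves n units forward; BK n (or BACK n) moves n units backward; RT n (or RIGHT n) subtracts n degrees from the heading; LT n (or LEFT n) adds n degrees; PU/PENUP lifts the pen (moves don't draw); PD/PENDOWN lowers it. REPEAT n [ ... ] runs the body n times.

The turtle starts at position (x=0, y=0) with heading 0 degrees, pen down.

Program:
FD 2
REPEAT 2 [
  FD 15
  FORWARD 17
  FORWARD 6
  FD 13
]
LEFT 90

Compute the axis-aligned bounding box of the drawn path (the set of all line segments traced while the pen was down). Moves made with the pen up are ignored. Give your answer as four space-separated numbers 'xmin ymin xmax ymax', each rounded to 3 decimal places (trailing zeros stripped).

Answer: 0 0 104 0

Derivation:
Executing turtle program step by step:
Start: pos=(0,0), heading=0, pen down
FD 2: (0,0) -> (2,0) [heading=0, draw]
REPEAT 2 [
  -- iteration 1/2 --
  FD 15: (2,0) -> (17,0) [heading=0, draw]
  FD 17: (17,0) -> (34,0) [heading=0, draw]
  FD 6: (34,0) -> (40,0) [heading=0, draw]
  FD 13: (40,0) -> (53,0) [heading=0, draw]
  -- iteration 2/2 --
  FD 15: (53,0) -> (68,0) [heading=0, draw]
  FD 17: (68,0) -> (85,0) [heading=0, draw]
  FD 6: (85,0) -> (91,0) [heading=0, draw]
  FD 13: (91,0) -> (104,0) [heading=0, draw]
]
LT 90: heading 0 -> 90
Final: pos=(104,0), heading=90, 9 segment(s) drawn

Segment endpoints: x in {0, 2, 17, 34, 40, 53, 68, 85, 91, 104}, y in {0}
xmin=0, ymin=0, xmax=104, ymax=0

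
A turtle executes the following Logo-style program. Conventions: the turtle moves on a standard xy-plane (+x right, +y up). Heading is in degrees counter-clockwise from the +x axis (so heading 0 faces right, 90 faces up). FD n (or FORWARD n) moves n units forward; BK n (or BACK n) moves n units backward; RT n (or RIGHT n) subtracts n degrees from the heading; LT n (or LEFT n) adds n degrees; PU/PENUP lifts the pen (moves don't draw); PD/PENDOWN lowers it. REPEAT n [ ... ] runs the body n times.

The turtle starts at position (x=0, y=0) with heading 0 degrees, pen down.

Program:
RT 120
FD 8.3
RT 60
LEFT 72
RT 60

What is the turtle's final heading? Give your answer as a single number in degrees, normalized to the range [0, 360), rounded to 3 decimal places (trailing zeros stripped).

Executing turtle program step by step:
Start: pos=(0,0), heading=0, pen down
RT 120: heading 0 -> 240
FD 8.3: (0,0) -> (-4.15,-7.188) [heading=240, draw]
RT 60: heading 240 -> 180
LT 72: heading 180 -> 252
RT 60: heading 252 -> 192
Final: pos=(-4.15,-7.188), heading=192, 1 segment(s) drawn

Answer: 192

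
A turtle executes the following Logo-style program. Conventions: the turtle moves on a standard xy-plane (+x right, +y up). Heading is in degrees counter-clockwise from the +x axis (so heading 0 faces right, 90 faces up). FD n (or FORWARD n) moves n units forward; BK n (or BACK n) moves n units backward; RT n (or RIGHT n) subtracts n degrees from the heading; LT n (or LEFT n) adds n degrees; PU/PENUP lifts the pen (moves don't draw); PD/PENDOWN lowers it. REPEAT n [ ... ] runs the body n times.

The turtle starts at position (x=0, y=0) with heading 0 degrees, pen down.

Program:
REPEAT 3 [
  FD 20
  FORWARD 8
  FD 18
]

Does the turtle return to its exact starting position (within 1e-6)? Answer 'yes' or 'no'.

Answer: no

Derivation:
Executing turtle program step by step:
Start: pos=(0,0), heading=0, pen down
REPEAT 3 [
  -- iteration 1/3 --
  FD 20: (0,0) -> (20,0) [heading=0, draw]
  FD 8: (20,0) -> (28,0) [heading=0, draw]
  FD 18: (28,0) -> (46,0) [heading=0, draw]
  -- iteration 2/3 --
  FD 20: (46,0) -> (66,0) [heading=0, draw]
  FD 8: (66,0) -> (74,0) [heading=0, draw]
  FD 18: (74,0) -> (92,0) [heading=0, draw]
  -- iteration 3/3 --
  FD 20: (92,0) -> (112,0) [heading=0, draw]
  FD 8: (112,0) -> (120,0) [heading=0, draw]
  FD 18: (120,0) -> (138,0) [heading=0, draw]
]
Final: pos=(138,0), heading=0, 9 segment(s) drawn

Start position: (0, 0)
Final position: (138, 0)
Distance = 138; >= 1e-6 -> NOT closed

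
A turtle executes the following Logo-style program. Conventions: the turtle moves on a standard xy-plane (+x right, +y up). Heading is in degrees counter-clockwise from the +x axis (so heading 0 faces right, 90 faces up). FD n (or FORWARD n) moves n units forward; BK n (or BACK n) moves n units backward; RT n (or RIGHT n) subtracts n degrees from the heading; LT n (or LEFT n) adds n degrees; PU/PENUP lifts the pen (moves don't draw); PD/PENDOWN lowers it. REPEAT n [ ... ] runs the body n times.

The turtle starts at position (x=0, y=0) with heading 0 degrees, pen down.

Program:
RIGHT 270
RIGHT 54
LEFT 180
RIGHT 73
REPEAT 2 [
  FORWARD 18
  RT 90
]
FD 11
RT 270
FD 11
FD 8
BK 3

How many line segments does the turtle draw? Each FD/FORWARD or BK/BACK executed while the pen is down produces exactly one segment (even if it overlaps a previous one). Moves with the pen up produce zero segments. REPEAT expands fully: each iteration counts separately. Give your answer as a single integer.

Executing turtle program step by step:
Start: pos=(0,0), heading=0, pen down
RT 270: heading 0 -> 90
RT 54: heading 90 -> 36
LT 180: heading 36 -> 216
RT 73: heading 216 -> 143
REPEAT 2 [
  -- iteration 1/2 --
  FD 18: (0,0) -> (-14.375,10.833) [heading=143, draw]
  RT 90: heading 143 -> 53
  -- iteration 2/2 --
  FD 18: (-14.375,10.833) -> (-3.543,25.208) [heading=53, draw]
  RT 90: heading 53 -> 323
]
FD 11: (-3.543,25.208) -> (5.242,18.588) [heading=323, draw]
RT 270: heading 323 -> 53
FD 11: (5.242,18.588) -> (11.862,27.373) [heading=53, draw]
FD 8: (11.862,27.373) -> (16.677,33.762) [heading=53, draw]
BK 3: (16.677,33.762) -> (14.871,31.366) [heading=53, draw]
Final: pos=(14.871,31.366), heading=53, 6 segment(s) drawn
Segments drawn: 6

Answer: 6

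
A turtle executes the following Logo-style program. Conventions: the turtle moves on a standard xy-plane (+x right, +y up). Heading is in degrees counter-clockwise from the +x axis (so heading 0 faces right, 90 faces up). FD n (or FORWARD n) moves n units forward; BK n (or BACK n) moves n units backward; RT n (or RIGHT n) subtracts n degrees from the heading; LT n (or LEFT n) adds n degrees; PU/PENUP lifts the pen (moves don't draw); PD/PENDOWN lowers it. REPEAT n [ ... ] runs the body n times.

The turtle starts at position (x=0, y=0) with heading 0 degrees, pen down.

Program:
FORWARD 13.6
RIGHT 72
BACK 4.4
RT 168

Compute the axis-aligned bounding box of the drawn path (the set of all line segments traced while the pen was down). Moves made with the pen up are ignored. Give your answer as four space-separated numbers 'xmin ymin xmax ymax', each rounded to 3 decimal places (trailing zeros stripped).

Executing turtle program step by step:
Start: pos=(0,0), heading=0, pen down
FD 13.6: (0,0) -> (13.6,0) [heading=0, draw]
RT 72: heading 0 -> 288
BK 4.4: (13.6,0) -> (12.24,4.185) [heading=288, draw]
RT 168: heading 288 -> 120
Final: pos=(12.24,4.185), heading=120, 2 segment(s) drawn

Segment endpoints: x in {0, 12.24, 13.6}, y in {0, 4.185}
xmin=0, ymin=0, xmax=13.6, ymax=4.185

Answer: 0 0 13.6 4.185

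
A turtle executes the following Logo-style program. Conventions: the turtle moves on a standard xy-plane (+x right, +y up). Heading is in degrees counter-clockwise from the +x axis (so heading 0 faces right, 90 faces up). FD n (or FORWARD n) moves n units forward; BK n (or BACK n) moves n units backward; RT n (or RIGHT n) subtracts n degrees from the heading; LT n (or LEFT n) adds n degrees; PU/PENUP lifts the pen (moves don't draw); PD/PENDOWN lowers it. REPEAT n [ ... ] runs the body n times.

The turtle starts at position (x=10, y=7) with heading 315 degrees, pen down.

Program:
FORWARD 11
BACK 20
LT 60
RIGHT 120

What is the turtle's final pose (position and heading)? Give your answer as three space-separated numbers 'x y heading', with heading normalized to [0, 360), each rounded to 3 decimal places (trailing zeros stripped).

Answer: 3.636 13.364 255

Derivation:
Executing turtle program step by step:
Start: pos=(10,7), heading=315, pen down
FD 11: (10,7) -> (17.778,-0.778) [heading=315, draw]
BK 20: (17.778,-0.778) -> (3.636,13.364) [heading=315, draw]
LT 60: heading 315 -> 15
RT 120: heading 15 -> 255
Final: pos=(3.636,13.364), heading=255, 2 segment(s) drawn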